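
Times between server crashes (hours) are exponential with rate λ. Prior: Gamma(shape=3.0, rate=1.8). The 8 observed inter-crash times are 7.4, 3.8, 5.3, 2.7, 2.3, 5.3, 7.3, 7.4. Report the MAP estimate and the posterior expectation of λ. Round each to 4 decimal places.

MAP estimate = 0.2309, posterior expectation = 0.2540

Σ times = 41.5. Posterior: Gamma(shape = 3.0+8 = 11.0, rate = 1.8+41.5 = 43.3).
Mode = (α−1)/β = 10.0/43.3 = 0.2309.
Mean = α/β = 11.0/43.3 = 0.2540.
Mean > mode: the posterior has a right tail.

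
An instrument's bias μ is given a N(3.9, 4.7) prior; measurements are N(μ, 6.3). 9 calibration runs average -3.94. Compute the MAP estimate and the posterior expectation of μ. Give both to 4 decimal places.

MAP estimate = -2.9237, posterior expectation = -2.9237

Posterior for μ is Normal. Precision-weighted mean: (1/4.7·3.9 + 9/6.3·-3.94) / (1/4.7 + 9/6.3) = -2.9237.
A Normal posterior is symmetric, so mode = mean.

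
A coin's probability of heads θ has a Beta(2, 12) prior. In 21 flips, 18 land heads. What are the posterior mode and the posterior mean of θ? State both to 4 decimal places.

MAP = 0.5758, posterior mean = 0.5714

Posterior: Beta(2+18, 12+3) = Beta(20, 15).
Mode = (20−1)/(20+15−2) = 19/33 = 0.5758.
Mean = 20/(20+15) = 20/35 = 0.5714.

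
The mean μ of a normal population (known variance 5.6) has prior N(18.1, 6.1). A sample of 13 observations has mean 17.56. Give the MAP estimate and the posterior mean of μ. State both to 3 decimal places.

Posterior for μ is Normal. Precision-weighted mean: (1/6.1·18.1 + 13/5.6·17.56) / (1/6.1 + 13/5.6) = 17.596.
A Normal posterior is symmetric, so mode = mean.

MAP = 17.596; posterior mean = 17.596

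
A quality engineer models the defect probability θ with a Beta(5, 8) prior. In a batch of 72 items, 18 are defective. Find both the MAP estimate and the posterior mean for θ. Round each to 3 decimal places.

Posterior: Beta(5+18, 8+54) = Beta(23, 62).
Mode = (23−1)/(23+62−2) = 22/83 = 0.265.
Mean = 23/(23+62) = 23/85 = 0.271.
The mean is pulled above the mode by the posterior's right skew.

MAP = 0.265, posterior mean = 0.271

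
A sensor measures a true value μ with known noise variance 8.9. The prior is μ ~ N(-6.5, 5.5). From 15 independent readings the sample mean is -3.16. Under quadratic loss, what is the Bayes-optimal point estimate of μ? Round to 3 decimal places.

-3.485

Posterior for μ is Normal. Precision-weighted mean: (1/5.5·-6.5 + 15/8.9·-3.16) / (1/5.5 + 15/8.9) = -3.485.
A Normal posterior is symmetric, so mode = mean.
Quadratic loss ⇒ the optimal estimator is the posterior mean.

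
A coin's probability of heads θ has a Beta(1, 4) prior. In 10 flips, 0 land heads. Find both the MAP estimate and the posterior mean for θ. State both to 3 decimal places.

Posterior: Beta(1+0, 4+10) = Beta(1, 14).
Since α = 1 ≤ 1 and β > 1, the Beta density is monotone decreasing on [0,1]; the mode is at 0.
Mean = 1/(1+14) = 0.067.
Right-skewed posterior ⇒ mode < mean.

MAP = 0.000; posterior mean = 0.067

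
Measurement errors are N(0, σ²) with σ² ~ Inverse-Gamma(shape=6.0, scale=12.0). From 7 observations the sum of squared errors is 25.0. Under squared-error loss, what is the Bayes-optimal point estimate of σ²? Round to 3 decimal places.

Posterior: Inverse-Gamma(shape = 6.0+7/2 = 9.5, scale = 12.0+25.0/2 = 24.5).
Mode = β/(α+1) = 24.5/10.5 = 2.333.
Mean = β/(α−1) = 24.5/8.5 = 2.882.
Squared-error loss ⇒ the optimal estimator is the posterior mean.

2.882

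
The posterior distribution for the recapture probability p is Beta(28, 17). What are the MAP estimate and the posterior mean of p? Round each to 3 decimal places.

MAP = 0.628; posterior mean = 0.622

Mode = (28−1)/(28+17−2) = 27/43 = 0.628.
Mean = 28/(28+17) = 28/45 = 0.622.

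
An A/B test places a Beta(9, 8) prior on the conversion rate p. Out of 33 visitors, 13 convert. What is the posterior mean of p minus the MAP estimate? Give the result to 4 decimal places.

0.0025

Posterior: Beta(9+13, 8+20) = Beta(22, 28).
Mode = (22−1)/(22+28−2) = 21/48 = 0.4375.
Mean = 22/(22+28) = 22/50 = 0.4400.
Difference = 0.4400 − 0.4375 = 0.0025.
The mean is pulled above the mode by the posterior's right skew.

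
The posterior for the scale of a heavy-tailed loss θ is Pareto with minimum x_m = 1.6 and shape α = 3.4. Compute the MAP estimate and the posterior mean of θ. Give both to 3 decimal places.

MAP = 1.600; posterior mean = 2.267

The Pareto density is strictly decreasing on [x_m, ∞), so the mode is x_m = 1.600.
Mean = α·x_m/(α−1) = 3.4·1.6/2.4 = 2.267.
Mean > mode: the posterior has a right tail.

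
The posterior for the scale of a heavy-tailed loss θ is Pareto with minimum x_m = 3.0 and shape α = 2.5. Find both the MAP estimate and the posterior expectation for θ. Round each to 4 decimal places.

MAP: 3.0000. Posterior mean: 5.0000.

The Pareto density is strictly decreasing on [x_m, ∞), so the mode is x_m = 3.0000.
Mean = α·x_m/(α−1) = 2.5·3.0/1.5 = 5.0000.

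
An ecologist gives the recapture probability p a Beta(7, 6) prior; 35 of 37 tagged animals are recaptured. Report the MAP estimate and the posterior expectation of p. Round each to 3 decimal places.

MAP estimate = 0.854, posterior expectation = 0.840

Posterior: Beta(7+35, 6+2) = Beta(42, 8).
Mode = (42−1)/(42+8−2) = 41/48 = 0.854.
Mean = 42/(42+8) = 42/50 = 0.840.
The mean is pulled below the mode by the posterior's left skew.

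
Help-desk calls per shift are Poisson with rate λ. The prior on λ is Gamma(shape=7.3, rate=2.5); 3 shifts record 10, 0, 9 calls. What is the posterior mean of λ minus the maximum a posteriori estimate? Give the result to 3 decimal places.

0.182

Σ counts = 19. Posterior: Gamma(shape = 7.3+19 = 26.3, rate = 2.5+3 = 5.5).
Mode = (α−1)/β = 25.3/5.5 = 4.600.
Mean = α/β = 26.3/5.5 = 4.782.
Difference = 4.782 − 4.600 = 0.182.
Mean > mode: the posterior has a right tail.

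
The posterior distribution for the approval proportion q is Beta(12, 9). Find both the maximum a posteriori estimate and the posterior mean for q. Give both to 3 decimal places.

MAP = 0.579; posterior mean = 0.571

Mode = (12−1)/(12+9−2) = 11/19 = 0.579.
Mean = 12/(12+9) = 12/21 = 0.571.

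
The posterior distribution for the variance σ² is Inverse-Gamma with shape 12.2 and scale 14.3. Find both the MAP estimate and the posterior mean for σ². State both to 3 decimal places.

MAP = 1.083, posterior mean = 1.277

Mode = β/(α+1) = 14.3/13.2 = 1.083.
Mean = β/(α−1) = 14.3/11.2 = 1.277.
The posterior is right-skewed, so the mean exceeds the mode.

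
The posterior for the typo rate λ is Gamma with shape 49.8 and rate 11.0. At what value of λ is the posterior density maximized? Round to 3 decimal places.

4.436

Mode = (α−1)/β = 48.8/11.0 = 4.436.
Mean = α/β = 49.8/11.0 = 4.527.
This is the posterior mode — the MAP estimate.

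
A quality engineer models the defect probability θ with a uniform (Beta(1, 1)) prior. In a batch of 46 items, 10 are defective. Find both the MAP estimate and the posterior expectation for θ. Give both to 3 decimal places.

MAP estimate = 0.217, posterior expectation = 0.229

Posterior: Beta(1+10, 1+36) = Beta(11, 37).
Mode = (11−1)/(11+37−2) = 10/46 = 0.217.
With a flat prior the MAP equals the MLE, 10/46.
Mean = 11/(11+37) = 11/48 = 0.229.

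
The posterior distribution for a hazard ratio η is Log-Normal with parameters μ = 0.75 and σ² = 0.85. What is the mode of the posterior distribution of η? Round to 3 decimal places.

0.905

Mode = exp(μ − σ²) = exp(-0.10) = 0.905.
Mean = exp(μ + σ²/2) = exp(1.175) = 3.238.
This is the posterior mode — the MAP estimate.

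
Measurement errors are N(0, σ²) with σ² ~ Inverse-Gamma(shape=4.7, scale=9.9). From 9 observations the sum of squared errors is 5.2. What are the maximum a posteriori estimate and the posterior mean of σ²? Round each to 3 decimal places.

σ²_MAP = 1.225, E[σ²|data] = 1.524

Posterior: Inverse-Gamma(shape = 4.7+9/2 = 9.2, scale = 9.9+5.2/2 = 12.5).
Mode = β/(α+1) = 12.5/10.2 = 1.225.
Mean = β/(α−1) = 12.5/8.2 = 1.524.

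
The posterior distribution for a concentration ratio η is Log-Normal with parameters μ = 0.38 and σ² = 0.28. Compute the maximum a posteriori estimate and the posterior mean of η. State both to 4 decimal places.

MAP = 1.1052; posterior mean = 1.6820

Mode = exp(μ − σ²) = exp(0.10) = 1.1052.
Mean = exp(μ + σ²/2) = exp(0.520) = 1.6820.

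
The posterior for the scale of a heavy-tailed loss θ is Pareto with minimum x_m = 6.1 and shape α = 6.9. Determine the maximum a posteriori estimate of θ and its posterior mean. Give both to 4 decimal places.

MAP = 6.1000; posterior mean = 7.1339

The Pareto density is strictly decreasing on [x_m, ∞), so the mode is x_m = 6.1000.
Mean = α·x_m/(α−1) = 6.9·6.1/5.9 = 7.1339.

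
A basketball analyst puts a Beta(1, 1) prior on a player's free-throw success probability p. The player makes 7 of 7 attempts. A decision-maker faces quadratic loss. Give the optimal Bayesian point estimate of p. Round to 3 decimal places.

Posterior: Beta(1+7, 1+0) = Beta(8, 1).
Since β = 1 ≤ 1 and α > 1, the Beta density is monotone increasing on [0,1]; the mode is at 1.
Mean = 8/(8+1) = 0.889.
Quadratic loss ⇒ the optimal estimator is the posterior mean.

0.889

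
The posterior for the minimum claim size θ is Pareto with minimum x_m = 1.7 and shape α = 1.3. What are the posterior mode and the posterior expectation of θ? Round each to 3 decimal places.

The Pareto density is strictly decreasing on [x_m, ∞), so the mode is x_m = 1.700.
Mean = α·x_m/(α−1) = 1.3·1.7/0.3 = 7.367.

MAP = 1.700; posterior mean = 7.367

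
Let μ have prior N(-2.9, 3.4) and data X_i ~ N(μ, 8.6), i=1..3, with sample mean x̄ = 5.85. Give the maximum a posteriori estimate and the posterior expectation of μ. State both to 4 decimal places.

Posterior for μ is Normal. Precision-weighted mean: (1/3.4·-2.9 + 3/8.6·5.85) / (1/3.4 + 3/8.6) = 1.8473.
A Normal posterior is symmetric, so mode = mean.

MAP = 1.8473; posterior mean = 1.8473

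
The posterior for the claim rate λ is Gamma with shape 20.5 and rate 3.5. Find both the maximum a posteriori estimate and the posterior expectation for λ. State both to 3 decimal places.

λ_MAP = 5.571, E[λ|data] = 5.857

Mode = (α−1)/β = 19.5/3.5 = 5.571.
Mean = α/β = 20.5/3.5 = 5.857.
Right-skewed posterior ⇒ mode < mean.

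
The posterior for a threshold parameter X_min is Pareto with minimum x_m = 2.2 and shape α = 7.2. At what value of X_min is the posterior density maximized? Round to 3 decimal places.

The Pareto density is strictly decreasing on [x_m, ∞), so the mode is x_m = 2.200.
Mean = α·x_m/(α−1) = 7.2·2.2/6.2 = 2.555.
This is the posterior mode — the MAP estimate.

2.200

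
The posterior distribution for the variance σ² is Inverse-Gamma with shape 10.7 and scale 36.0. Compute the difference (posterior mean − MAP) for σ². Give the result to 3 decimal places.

0.634

Mode = β/(α+1) = 36.0/11.7 = 3.077.
Mean = β/(α−1) = 36.0/9.7 = 3.711.
Difference = 3.711 − 3.077 = 0.634.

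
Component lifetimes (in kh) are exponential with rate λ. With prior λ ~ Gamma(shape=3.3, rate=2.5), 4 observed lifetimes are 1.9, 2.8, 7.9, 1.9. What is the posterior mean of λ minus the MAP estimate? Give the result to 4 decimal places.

0.0588

Σ times = 14.5. Posterior: Gamma(shape = 3.3+4 = 7.3, rate = 2.5+14.5 = 17.0).
Mode = (α−1)/β = 6.3/17.0 = 0.3706.
Mean = α/β = 7.3/17.0 = 0.4294.
Difference = 0.4294 − 0.3706 = 0.0588.
Mean > mode: the posterior has a right tail.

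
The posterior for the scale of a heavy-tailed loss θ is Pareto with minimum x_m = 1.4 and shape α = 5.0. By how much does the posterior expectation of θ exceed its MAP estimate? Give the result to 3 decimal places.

0.350

The Pareto density is strictly decreasing on [x_m, ∞), so the mode is x_m = 1.400.
Mean = α·x_m/(α−1) = 5.0·1.4/4.0 = 1.750.
Difference = 1.750 − 1.400 = 0.350.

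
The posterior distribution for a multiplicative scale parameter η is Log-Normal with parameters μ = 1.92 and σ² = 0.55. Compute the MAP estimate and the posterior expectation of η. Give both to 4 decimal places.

MAP = 3.9354; posterior mean = 8.9800

Mode = exp(μ − σ²) = exp(1.37) = 3.9354.
Mean = exp(μ + σ²/2) = exp(2.195) = 8.9800.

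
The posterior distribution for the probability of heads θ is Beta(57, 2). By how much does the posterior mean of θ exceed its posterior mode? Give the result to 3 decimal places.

Mode = (57−1)/(57+2−2) = 56/57 = 0.982.
Mean = 57/(57+2) = 57/59 = 0.966.
Difference = 0.966 − 0.982 = -0.016.
Mode > mean: the posterior has a left tail.

-0.016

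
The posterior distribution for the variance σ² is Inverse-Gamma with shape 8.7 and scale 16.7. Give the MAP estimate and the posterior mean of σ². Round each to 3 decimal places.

MAP = 1.722; posterior mean = 2.169

Mode = β/(α+1) = 16.7/9.7 = 1.722.
Mean = β/(α−1) = 16.7/7.7 = 2.169.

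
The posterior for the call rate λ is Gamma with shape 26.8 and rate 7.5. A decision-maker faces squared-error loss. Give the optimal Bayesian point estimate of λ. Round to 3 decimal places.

Mode = (α−1)/β = 25.8/7.5 = 3.440.
Mean = α/β = 26.8/7.5 = 3.573.
Squared-error loss ⇒ the optimal estimator is the posterior mean.

3.573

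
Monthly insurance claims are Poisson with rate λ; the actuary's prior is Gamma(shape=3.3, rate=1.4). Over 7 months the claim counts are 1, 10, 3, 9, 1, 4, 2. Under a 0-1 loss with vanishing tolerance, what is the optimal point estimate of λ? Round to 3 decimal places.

Σ counts = 30. Posterior: Gamma(shape = 3.3+30 = 33.3, rate = 1.4+7 = 8.4).
Mode = (α−1)/β = 32.3/8.4 = 3.845.
Mean = α/β = 33.3/8.4 = 3.964.
This is the posterior mode — the MAP estimate.

3.845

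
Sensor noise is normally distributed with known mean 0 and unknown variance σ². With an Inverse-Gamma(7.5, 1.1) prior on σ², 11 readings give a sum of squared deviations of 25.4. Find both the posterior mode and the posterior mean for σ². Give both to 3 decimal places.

Posterior: Inverse-Gamma(shape = 7.5+11/2 = 13.0, scale = 1.1+25.4/2 = 13.8).
Mode = β/(α+1) = 13.8/14.0 = 0.986.
Mean = β/(α−1) = 13.8/12.0 = 1.150.

posterior mode = 0.986, posterior mean = 1.150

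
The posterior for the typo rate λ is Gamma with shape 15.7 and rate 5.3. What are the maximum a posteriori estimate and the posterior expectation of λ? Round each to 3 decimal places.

MAP: 2.774. Posterior mean: 2.962.

Mode = (α−1)/β = 14.7/5.3 = 2.774.
Mean = α/β = 15.7/5.3 = 2.962.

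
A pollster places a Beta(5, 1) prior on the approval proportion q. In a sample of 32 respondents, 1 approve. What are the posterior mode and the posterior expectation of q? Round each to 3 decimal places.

MAP = 0.139, posterior mean = 0.158

Posterior: Beta(5+1, 1+31) = Beta(6, 32).
Mode = (6−1)/(6+32−2) = 5/36 = 0.139.
Mean = 6/(6+32) = 6/38 = 0.158.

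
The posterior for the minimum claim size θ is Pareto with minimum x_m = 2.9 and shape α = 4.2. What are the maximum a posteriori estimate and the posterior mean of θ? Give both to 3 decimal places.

θ_MAP = 2.900, E[θ|data] = 3.806

The Pareto density is strictly decreasing on [x_m, ∞), so the mode is x_m = 2.900.
Mean = α·x_m/(α−1) = 4.2·2.9/3.2 = 3.806.
The mean is pulled above the mode by the posterior's right skew.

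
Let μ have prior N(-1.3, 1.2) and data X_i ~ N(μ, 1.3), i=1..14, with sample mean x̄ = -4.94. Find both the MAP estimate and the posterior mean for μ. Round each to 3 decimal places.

Posterior for μ is Normal. Precision-weighted mean: (1/1.2·-1.3 + 14/1.3·-4.94) / (1/1.2 + 14/1.3) = -4.679.
A Normal posterior is symmetric, so mode = mean.

MAP: -4.679. Posterior mean: -4.679.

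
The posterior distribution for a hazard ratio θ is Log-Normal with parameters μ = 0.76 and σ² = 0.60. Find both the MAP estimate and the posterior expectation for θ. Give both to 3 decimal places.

MAP = 1.174; posterior mean = 2.886

Mode = exp(μ − σ²) = exp(0.16) = 1.174.
Mean = exp(μ + σ²/2) = exp(1.060) = 2.886.
The mean is pulled above the mode by the posterior's right skew.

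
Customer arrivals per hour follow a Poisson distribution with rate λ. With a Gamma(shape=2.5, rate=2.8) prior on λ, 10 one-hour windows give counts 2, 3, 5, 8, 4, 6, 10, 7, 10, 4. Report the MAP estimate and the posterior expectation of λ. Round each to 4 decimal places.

Σ counts = 59. Posterior: Gamma(shape = 2.5+59 = 61.5, rate = 2.8+10 = 12.8).
Mode = (α−1)/β = 60.5/12.8 = 4.7266.
Mean = α/β = 61.5/12.8 = 4.8047.

MAP = 4.7266; posterior mean = 4.8047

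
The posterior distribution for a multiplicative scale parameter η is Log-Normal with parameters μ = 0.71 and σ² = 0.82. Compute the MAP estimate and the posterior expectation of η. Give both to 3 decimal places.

MAP = 0.896; posterior mean = 3.065

Mode = exp(μ − σ²) = exp(-0.11) = 0.896.
Mean = exp(μ + σ²/2) = exp(1.120) = 3.065.
The mean is pulled above the mode by the posterior's right skew.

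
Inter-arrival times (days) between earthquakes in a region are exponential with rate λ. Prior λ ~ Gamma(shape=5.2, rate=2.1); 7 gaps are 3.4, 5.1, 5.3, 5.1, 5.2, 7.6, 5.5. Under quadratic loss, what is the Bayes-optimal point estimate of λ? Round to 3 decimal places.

0.310

Σ times = 37.2. Posterior: Gamma(shape = 5.2+7 = 12.2, rate = 2.1+37.2 = 39.3).
Mode = (α−1)/β = 11.2/39.3 = 0.285.
Mean = α/β = 12.2/39.3 = 0.310.
Quadratic loss ⇒ the optimal estimator is the posterior mean.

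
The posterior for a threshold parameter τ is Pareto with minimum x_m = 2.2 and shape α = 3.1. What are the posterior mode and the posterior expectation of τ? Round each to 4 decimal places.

The Pareto density is strictly decreasing on [x_m, ∞), so the mode is x_m = 2.2000.
Mean = α·x_m/(α−1) = 3.1·2.2/2.1 = 3.2476.

MAP = 2.2000, posterior mean = 3.2476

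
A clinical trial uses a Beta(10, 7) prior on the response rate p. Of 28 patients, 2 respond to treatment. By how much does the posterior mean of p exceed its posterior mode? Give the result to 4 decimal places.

Posterior: Beta(10+2, 7+26) = Beta(12, 33).
Mode = (12−1)/(12+33−2) = 11/43 = 0.2558.
Mean = 12/(12+33) = 12/45 = 0.2667.
Difference = 0.2667 − 0.2558 = 0.0109.
Right-skewed posterior ⇒ mode < mean.

0.0109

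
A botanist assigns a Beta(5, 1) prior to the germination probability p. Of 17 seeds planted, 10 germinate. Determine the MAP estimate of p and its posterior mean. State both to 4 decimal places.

MAP: 0.6667. Posterior mean: 0.6522.

Posterior: Beta(5+10, 1+7) = Beta(15, 8).
Mode = (15−1)/(15+8−2) = 14/21 = 0.6667.
Mean = 15/(15+8) = 15/23 = 0.6522.
Mode > mean: the posterior has a left tail.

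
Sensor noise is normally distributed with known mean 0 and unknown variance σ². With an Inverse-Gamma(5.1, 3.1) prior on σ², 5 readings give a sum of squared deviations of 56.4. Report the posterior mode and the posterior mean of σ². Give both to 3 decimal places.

σ²_MAP = 3.640, E[σ²|data] = 4.742

Posterior: Inverse-Gamma(shape = 5.1+5/2 = 7.6, scale = 3.1+56.4/2 = 31.3).
Mode = β/(α+1) = 31.3/8.6 = 3.640.
Mean = β/(α−1) = 31.3/6.6 = 4.742.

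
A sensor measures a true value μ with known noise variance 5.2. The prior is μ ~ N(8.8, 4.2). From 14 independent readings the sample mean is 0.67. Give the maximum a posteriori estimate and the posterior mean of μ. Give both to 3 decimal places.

maximum a posteriori estimate = 1.331, posterior mean = 1.331

Posterior for μ is Normal. Precision-weighted mean: (1/4.2·8.8 + 14/5.2·0.67) / (1/4.2 + 14/5.2) = 1.331.
A Normal posterior is symmetric, so mode = mean.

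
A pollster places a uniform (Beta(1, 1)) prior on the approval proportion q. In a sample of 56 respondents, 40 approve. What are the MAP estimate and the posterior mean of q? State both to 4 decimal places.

MAP = 0.7143; posterior mean = 0.7069

Posterior: Beta(1+40, 1+16) = Beta(41, 17).
Mode = (41−1)/(41+17−2) = 40/56 = 0.7143.
Mean = 41/(41+17) = 41/58 = 0.7069.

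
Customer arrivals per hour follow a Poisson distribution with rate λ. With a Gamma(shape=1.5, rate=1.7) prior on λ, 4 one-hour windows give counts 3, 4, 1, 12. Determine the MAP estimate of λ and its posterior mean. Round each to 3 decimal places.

MAP: 3.596. Posterior mean: 3.772.

Σ counts = 20. Posterior: Gamma(shape = 1.5+20 = 21.5, rate = 1.7+4 = 5.7).
Mode = (α−1)/β = 20.5/5.7 = 3.596.
Mean = α/β = 21.5/5.7 = 3.772.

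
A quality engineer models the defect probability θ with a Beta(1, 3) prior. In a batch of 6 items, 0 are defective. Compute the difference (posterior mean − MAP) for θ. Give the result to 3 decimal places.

0.100

Posterior: Beta(1+0, 3+6) = Beta(1, 9).
Since α = 1 ≤ 1 and β > 1, the Beta density is monotone decreasing on [0,1]; the mode is at 0.
Mean = 1/(1+9) = 0.100.
Difference = 0.100 − 0.000 = 0.100.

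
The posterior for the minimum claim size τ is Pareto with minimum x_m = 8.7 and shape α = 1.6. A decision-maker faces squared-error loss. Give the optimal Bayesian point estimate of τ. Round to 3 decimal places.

The Pareto density is strictly decreasing on [x_m, ∞), so the mode is x_m = 8.700.
Mean = α·x_m/(α−1) = 1.6·8.7/0.6 = 23.200.
Squared-error loss ⇒ the optimal estimator is the posterior mean.

23.200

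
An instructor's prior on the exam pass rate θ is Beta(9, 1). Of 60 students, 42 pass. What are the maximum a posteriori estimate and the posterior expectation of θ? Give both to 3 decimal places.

θ_MAP = 0.735, E[θ|data] = 0.729

Posterior: Beta(9+42, 1+18) = Beta(51, 19).
Mode = (51−1)/(51+19−2) = 50/68 = 0.735.
Mean = 51/(51+19) = 51/70 = 0.729.
Mode > mean: the posterior has a left tail.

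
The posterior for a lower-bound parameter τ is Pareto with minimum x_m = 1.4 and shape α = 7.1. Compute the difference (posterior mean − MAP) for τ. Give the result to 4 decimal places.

The Pareto density is strictly decreasing on [x_m, ∞), so the mode is x_m = 1.4000.
Mean = α·x_m/(α−1) = 7.1·1.4/6.1 = 1.6295.
Difference = 1.6295 − 1.4000 = 0.2295.

0.2295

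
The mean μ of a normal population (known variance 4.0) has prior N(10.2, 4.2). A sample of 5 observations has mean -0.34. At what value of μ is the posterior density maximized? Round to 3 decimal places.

1.346

Posterior for μ is Normal. Precision-weighted mean: (1/4.2·10.2 + 5/4.0·-0.34) / (1/4.2 + 5/4.0) = 1.346.
A Normal posterior is symmetric, so mode = mean.
This is the posterior mode — the MAP estimate.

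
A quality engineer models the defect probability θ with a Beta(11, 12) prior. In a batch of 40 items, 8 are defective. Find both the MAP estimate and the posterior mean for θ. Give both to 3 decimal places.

Posterior: Beta(11+8, 12+32) = Beta(19, 44).
Mode = (19−1)/(19+44−2) = 18/61 = 0.295.
Mean = 19/(19+44) = 19/63 = 0.302.
Right-skewed posterior ⇒ mode < mean.

θ_MAP = 0.295, E[θ|data] = 0.302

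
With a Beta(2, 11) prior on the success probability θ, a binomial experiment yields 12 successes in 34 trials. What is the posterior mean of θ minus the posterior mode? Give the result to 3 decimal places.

Posterior: Beta(2+12, 11+22) = Beta(14, 33).
Mode = (14−1)/(14+33−2) = 13/45 = 0.289.
Mean = 14/(14+33) = 14/47 = 0.298.
Difference = 0.298 − 0.289 = 0.009.
Mean > mode: the posterior has a right tail.

0.009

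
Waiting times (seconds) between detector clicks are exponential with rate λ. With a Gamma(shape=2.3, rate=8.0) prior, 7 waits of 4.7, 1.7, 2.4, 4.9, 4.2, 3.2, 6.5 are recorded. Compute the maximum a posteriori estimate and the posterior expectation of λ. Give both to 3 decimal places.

Σ times = 27.6. Posterior: Gamma(shape = 2.3+7 = 9.3, rate = 8.0+27.6 = 35.6).
Mode = (α−1)/β = 8.3/35.6 = 0.233.
Mean = α/β = 9.3/35.6 = 0.261.

MAP: 0.233. Posterior mean: 0.261.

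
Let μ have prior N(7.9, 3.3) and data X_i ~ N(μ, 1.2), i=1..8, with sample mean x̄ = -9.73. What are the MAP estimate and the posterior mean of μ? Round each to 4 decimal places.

Posterior for μ is Normal. Precision-weighted mean: (1/3.3·7.9 + 8/1.2·-9.73) / (1/3.3 + 8/1.2) = -8.9635.
A Normal posterior is symmetric, so mode = mean.

MAP: -8.9635. Posterior mean: -8.9635.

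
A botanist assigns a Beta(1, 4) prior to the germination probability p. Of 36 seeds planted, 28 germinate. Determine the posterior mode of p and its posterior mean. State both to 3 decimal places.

Posterior: Beta(1+28, 4+8) = Beta(29, 12).
Mode = (29−1)/(29+12−2) = 28/39 = 0.718.
Mean = 29/(29+12) = 29/41 = 0.707.

p_MAP = 0.718, E[p|data] = 0.707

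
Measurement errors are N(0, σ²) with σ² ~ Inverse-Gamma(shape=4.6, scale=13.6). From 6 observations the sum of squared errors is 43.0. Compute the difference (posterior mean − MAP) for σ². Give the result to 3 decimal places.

1.237

Posterior: Inverse-Gamma(shape = 4.6+6/2 = 7.6, scale = 13.6+43.0/2 = 35.1).
Mode = β/(α+1) = 35.1/8.6 = 4.081.
Mean = β/(α−1) = 35.1/6.6 = 5.318.
Difference = 5.318 − 4.081 = 1.237.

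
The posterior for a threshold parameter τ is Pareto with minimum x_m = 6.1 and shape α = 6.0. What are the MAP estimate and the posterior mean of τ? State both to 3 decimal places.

The Pareto density is strictly decreasing on [x_m, ∞), so the mode is x_m = 6.100.
Mean = α·x_m/(α−1) = 6.0·6.1/5.0 = 7.320.

MAP: 6.100. Posterior mean: 7.320.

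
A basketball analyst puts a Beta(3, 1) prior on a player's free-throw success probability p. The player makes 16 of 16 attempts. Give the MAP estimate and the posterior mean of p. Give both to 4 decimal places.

MAP: 1.0000. Posterior mean: 0.9500.

Posterior: Beta(3+16, 1+0) = Beta(19, 1).
Since β = 1 ≤ 1 and α > 1, the Beta density is monotone increasing on [0,1]; the mode is at 1.
Mean = 19/(19+1) = 0.9500.
Left-skewed posterior ⇒ mean < mode.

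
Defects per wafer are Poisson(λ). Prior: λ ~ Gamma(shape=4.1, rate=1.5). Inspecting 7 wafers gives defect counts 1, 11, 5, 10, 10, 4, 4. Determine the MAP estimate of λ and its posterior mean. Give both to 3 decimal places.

Σ counts = 45. Posterior: Gamma(shape = 4.1+45 = 49.1, rate = 1.5+7 = 8.5).
Mode = (α−1)/β = 48.1/8.5 = 5.659.
Mean = α/β = 49.1/8.5 = 5.776.
Mean > mode: the posterior has a right tail.

MAP estimate = 5.659, posterior mean = 5.776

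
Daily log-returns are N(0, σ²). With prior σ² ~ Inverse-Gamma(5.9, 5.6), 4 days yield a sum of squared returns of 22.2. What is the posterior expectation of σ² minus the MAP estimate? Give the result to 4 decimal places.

0.5439

Posterior: Inverse-Gamma(shape = 5.9+4/2 = 7.9, scale = 5.6+22.2/2 = 16.7).
Mode = β/(α+1) = 16.7/8.9 = 1.8764.
Mean = β/(α−1) = 16.7/6.9 = 2.4203.
Difference = 2.4203 − 1.8764 = 0.5439.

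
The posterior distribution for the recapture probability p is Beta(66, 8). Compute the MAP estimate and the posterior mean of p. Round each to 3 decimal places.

MAP: 0.903. Posterior mean: 0.892.

Mode = (66−1)/(66+8−2) = 65/72 = 0.903.
Mean = 66/(66+8) = 66/74 = 0.892.
Mode > mean: the posterior has a left tail.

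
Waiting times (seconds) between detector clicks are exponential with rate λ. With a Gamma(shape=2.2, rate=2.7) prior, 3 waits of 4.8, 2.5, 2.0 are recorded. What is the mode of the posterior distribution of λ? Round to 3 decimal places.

0.350

Σ times = 9.3. Posterior: Gamma(shape = 2.2+3 = 5.2, rate = 2.7+9.3 = 12.0).
Mode = (α−1)/β = 4.2/12.0 = 0.350.
Mean = α/β = 5.2/12.0 = 0.433.
This is the posterior mode — the MAP estimate.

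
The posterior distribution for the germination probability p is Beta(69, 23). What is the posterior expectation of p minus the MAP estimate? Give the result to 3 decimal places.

-0.006

Mode = (69−1)/(69+23−2) = 68/90 = 0.756.
Mean = 69/(69+23) = 69/92 = 0.750.
Difference = 0.750 − 0.756 = -0.006.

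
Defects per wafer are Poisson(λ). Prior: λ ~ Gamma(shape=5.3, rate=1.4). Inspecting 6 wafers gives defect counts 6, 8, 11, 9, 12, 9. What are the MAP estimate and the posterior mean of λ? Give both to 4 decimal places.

MAP = 8.0135, posterior mean = 8.1486

Σ counts = 55. Posterior: Gamma(shape = 5.3+55 = 60.3, rate = 1.4+6 = 7.4).
Mode = (α−1)/β = 59.3/7.4 = 8.0135.
Mean = α/β = 60.3/7.4 = 8.1486.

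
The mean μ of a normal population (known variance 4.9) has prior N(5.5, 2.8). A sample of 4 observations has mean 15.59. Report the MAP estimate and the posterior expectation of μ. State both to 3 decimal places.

Posterior for μ is Normal. Precision-weighted mean: (1/2.8·5.5 + 4/4.9·15.59) / (1/2.8 + 4/4.9) = 12.519.
A Normal posterior is symmetric, so mode = mean.

MAP estimate = 12.519, posterior expectation = 12.519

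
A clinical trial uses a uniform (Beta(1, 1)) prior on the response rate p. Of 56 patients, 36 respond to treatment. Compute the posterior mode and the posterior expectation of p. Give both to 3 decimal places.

Posterior: Beta(1+36, 1+20) = Beta(37, 21).
Mode = (37−1)/(37+21−2) = 36/56 = 0.643.
Mean = 37/(37+21) = 37/58 = 0.638.

MAP: 0.643. Posterior mean: 0.638.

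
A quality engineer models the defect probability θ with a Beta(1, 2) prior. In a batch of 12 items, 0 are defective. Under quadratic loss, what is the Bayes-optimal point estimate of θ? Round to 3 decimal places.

0.067

Posterior: Beta(1+0, 2+12) = Beta(1, 14).
Since α = 1 ≤ 1 and β > 1, the Beta density is monotone decreasing on [0,1]; the mode is at 0.
Mean = 1/(1+14) = 0.067.
Quadratic loss ⇒ the optimal estimator is the posterior mean.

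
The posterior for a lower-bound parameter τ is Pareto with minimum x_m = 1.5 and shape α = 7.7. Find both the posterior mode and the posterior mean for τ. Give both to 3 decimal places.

The Pareto density is strictly decreasing on [x_m, ∞), so the mode is x_m = 1.500.
Mean = α·x_m/(α−1) = 7.7·1.5/6.7 = 1.724.

τ_MAP = 1.500, E[τ|data] = 1.724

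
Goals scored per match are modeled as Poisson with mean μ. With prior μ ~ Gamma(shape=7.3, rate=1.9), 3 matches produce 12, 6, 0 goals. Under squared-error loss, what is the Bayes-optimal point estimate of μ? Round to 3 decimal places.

Σ counts = 18. Posterior: Gamma(shape = 7.3+18 = 25.3, rate = 1.9+3 = 4.9).
Mode = (α−1)/β = 24.3/4.9 = 4.959.
Mean = α/β = 25.3/4.9 = 5.163.
Squared-error loss ⇒ the optimal estimator is the posterior mean.

5.163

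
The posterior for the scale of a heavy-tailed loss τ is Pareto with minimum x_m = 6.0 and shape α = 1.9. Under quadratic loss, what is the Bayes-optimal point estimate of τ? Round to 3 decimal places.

12.667

The Pareto density is strictly decreasing on [x_m, ∞), so the mode is x_m = 6.000.
Mean = α·x_m/(α−1) = 1.9·6.0/0.9 = 12.667.
Quadratic loss ⇒ the optimal estimator is the posterior mean.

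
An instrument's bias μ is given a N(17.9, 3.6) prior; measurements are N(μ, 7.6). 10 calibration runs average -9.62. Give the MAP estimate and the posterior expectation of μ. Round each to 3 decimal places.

MAP = -4.823; posterior mean = -4.823

Posterior for μ is Normal. Precision-weighted mean: (1/3.6·17.9 + 10/7.6·-9.62) / (1/3.6 + 10/7.6) = -4.823.
A Normal posterior is symmetric, so mode = mean.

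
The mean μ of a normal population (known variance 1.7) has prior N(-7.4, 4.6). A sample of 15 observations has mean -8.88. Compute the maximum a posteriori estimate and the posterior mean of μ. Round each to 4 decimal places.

maximum a posteriori estimate = -8.8444, posterior mean = -8.8444

Posterior for μ is Normal. Precision-weighted mean: (1/4.6·-7.4 + 15/1.7·-8.88) / (1/4.6 + 15/1.7) = -8.8444.
A Normal posterior is symmetric, so mode = mean.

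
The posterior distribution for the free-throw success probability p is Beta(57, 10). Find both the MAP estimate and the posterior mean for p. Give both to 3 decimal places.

Mode = (57−1)/(57+10−2) = 56/65 = 0.862.
Mean = 57/(57+10) = 57/67 = 0.851.

MAP: 0.862. Posterior mean: 0.851.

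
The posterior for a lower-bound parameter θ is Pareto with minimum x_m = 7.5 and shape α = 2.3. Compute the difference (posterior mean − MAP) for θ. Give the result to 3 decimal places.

The Pareto density is strictly decreasing on [x_m, ∞), so the mode is x_m = 7.500.
Mean = α·x_m/(α−1) = 2.3·7.5/1.3 = 13.269.
Difference = 13.269 − 7.500 = 5.769.
Right-skewed posterior ⇒ mode < mean.

5.769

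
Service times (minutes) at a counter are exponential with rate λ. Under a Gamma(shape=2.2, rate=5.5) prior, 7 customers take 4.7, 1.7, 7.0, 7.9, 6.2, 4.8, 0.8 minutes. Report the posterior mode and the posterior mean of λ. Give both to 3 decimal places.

posterior mode = 0.212, posterior mean = 0.238

Σ times = 33.1. Posterior: Gamma(shape = 2.2+7 = 9.2, rate = 5.5+33.1 = 38.6).
Mode = (α−1)/β = 8.2/38.6 = 0.212.
Mean = α/β = 9.2/38.6 = 0.238.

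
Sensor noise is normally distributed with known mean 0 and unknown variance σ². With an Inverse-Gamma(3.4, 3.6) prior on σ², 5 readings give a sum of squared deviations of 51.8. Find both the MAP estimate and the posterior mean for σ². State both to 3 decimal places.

MAP estimate = 4.275, posterior mean = 6.020

Posterior: Inverse-Gamma(shape = 3.4+5/2 = 5.9, scale = 3.6+51.8/2 = 29.5).
Mode = β/(α+1) = 29.5/6.9 = 4.275.
Mean = β/(α−1) = 29.5/4.9 = 6.020.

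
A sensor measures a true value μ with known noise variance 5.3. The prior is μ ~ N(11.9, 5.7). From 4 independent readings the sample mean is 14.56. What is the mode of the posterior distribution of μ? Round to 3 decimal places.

Posterior for μ is Normal. Precision-weighted mean: (1/5.7·11.9 + 4/5.3·14.56) / (1/5.7 + 4/5.3) = 14.058.
A Normal posterior is symmetric, so mode = mean.
This is the posterior mode — the MAP estimate.

14.058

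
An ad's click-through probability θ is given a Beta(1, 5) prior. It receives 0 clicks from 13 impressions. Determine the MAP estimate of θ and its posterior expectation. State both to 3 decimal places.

MAP = 0.000, posterior mean = 0.053

Posterior: Beta(1+0, 5+13) = Beta(1, 18).
Since α = 1 ≤ 1 and β > 1, the Beta density is monotone decreasing on [0,1]; the mode is at 0.
Mean = 1/(1+18) = 0.053.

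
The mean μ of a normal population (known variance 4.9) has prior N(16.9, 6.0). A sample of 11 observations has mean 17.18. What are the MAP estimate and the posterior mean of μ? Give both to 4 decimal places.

MAP = 17.1606; posterior mean = 17.1606

Posterior for μ is Normal. Precision-weighted mean: (1/6.0·16.9 + 11/4.9·17.18) / (1/6.0 + 11/4.9) = 17.1606.
A Normal posterior is symmetric, so mode = mean.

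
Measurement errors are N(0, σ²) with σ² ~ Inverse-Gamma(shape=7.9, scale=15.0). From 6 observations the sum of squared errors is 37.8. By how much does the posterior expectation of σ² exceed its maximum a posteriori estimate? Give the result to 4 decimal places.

Posterior: Inverse-Gamma(shape = 7.9+6/2 = 10.9, scale = 15.0+37.8/2 = 33.9).
Mode = β/(α+1) = 33.9/11.9 = 2.8487.
Mean = β/(α−1) = 33.9/9.9 = 3.4242.
Difference = 3.4242 − 2.8487 = 0.5755.
Mean > mode: the posterior has a right tail.

0.5755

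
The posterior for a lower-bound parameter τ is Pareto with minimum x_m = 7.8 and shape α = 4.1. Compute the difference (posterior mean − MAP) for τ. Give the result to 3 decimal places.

The Pareto density is strictly decreasing on [x_m, ∞), so the mode is x_m = 7.800.
Mean = α·x_m/(α−1) = 4.1·7.8/3.1 = 10.316.
Difference = 10.316 − 7.800 = 2.516.
The mean is pulled above the mode by the posterior's right skew.

2.516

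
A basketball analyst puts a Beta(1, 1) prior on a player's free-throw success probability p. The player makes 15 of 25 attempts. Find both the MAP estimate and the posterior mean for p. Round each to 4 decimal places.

p_MAP = 0.6000, E[p|data] = 0.5926

Posterior: Beta(1+15, 1+10) = Beta(16, 11).
Mode = (16−1)/(16+11−2) = 15/25 = 0.6000.
Mean = 16/(16+11) = 16/27 = 0.5926.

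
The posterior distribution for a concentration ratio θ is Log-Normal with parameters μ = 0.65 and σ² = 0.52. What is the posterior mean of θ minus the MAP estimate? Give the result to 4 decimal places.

1.3455

Mode = exp(μ − σ²) = exp(0.13) = 1.1388.
Mean = exp(μ + σ²/2) = exp(0.910) = 2.4843.
Difference = 2.4843 − 1.1388 = 1.3455.
The mean is pulled above the mode by the posterior's right skew.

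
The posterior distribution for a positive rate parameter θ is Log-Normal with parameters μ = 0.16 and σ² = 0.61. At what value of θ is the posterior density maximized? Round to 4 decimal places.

0.6376

Mode = exp(μ − σ²) = exp(-0.45) = 0.6376.
Mean = exp(μ + σ²/2) = exp(0.465) = 1.5920.
This is the posterior mode — the MAP estimate.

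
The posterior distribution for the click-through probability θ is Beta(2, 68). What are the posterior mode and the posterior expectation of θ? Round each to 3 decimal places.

MAP: 0.015. Posterior mean: 0.029.

Mode = (2−1)/(2+68−2) = 1/68 = 0.015.
Mean = 2/(2+68) = 2/70 = 0.029.
Mean > mode: the posterior has a right tail.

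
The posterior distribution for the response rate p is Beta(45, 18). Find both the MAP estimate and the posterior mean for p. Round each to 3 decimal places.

MAP = 0.721; posterior mean = 0.714

Mode = (45−1)/(45+18−2) = 44/61 = 0.721.
Mean = 45/(45+18) = 45/63 = 0.714.
Mode > mean: the posterior has a left tail.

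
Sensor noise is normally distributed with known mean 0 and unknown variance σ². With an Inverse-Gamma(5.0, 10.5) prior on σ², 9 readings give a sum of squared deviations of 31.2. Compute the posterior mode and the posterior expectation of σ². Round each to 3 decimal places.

Posterior: Inverse-Gamma(shape = 5.0+9/2 = 9.5, scale = 10.5+31.2/2 = 26.1).
Mode = β/(α+1) = 26.1/10.5 = 2.486.
Mean = β/(α−1) = 26.1/8.5 = 3.071.
The mean is pulled above the mode by the posterior's right skew.

MAP: 2.486. Posterior mean: 3.071.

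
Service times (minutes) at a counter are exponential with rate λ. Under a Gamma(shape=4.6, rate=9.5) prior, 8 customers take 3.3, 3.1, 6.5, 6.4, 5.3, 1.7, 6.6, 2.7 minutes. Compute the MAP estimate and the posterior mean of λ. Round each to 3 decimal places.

Σ times = 35.6. Posterior: Gamma(shape = 4.6+8 = 12.6, rate = 9.5+35.6 = 45.1).
Mode = (α−1)/β = 11.6/45.1 = 0.257.
Mean = α/β = 12.6/45.1 = 0.279.
The posterior is right-skewed, so the mean exceeds the mode.

MAP = 0.257, posterior mean = 0.279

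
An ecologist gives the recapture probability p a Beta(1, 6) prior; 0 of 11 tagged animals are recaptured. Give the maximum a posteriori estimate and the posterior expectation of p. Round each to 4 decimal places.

Posterior: Beta(1+0, 6+11) = Beta(1, 17).
Since α = 1 ≤ 1 and β > 1, the Beta density is monotone decreasing on [0,1]; the mode is at 0.
Mean = 1/(1+17) = 0.0556.
The posterior is right-skewed, so the mean exceeds the mode.

MAP: 0.0000. Posterior mean: 0.0556.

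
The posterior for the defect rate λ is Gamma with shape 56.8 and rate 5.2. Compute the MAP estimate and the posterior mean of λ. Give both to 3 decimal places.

λ_MAP = 10.731, E[λ|data] = 10.923

Mode = (α−1)/β = 55.8/5.2 = 10.731.
Mean = α/β = 56.8/5.2 = 10.923.
Right-skewed posterior ⇒ mode < mean.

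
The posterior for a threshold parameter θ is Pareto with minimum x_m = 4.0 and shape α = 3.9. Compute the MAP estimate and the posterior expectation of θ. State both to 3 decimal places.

MAP: 4.000. Posterior mean: 5.379.

The Pareto density is strictly decreasing on [x_m, ∞), so the mode is x_m = 4.000.
Mean = α·x_m/(α−1) = 3.9·4.0/2.9 = 5.379.
The posterior is right-skewed, so the mean exceeds the mode.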